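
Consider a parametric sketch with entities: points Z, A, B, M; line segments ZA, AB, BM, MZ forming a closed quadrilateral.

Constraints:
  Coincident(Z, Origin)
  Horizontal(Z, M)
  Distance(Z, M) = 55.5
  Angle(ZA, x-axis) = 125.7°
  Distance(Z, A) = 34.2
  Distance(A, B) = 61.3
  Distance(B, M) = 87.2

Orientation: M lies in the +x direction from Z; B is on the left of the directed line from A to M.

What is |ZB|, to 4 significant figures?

79.19

Z is at the origin; ZM is horizontal with |ZM| = 55.5 and M in +x, so M = (55.5, 0). ZA runs at 125.7° with |ZA| = 34.2, so A = (-19.96, 27.77). B is determined by |AB| = 61.3 and |BM| = 87.2 together: it lies at the intersection of circle(A, 61.3) and circle(M, 87.2). With |AM| = 80.41, the foot of the radical line on AM is 16.29 from A and the perpendicular offset is √(61.3² − 16.29²) = 59.10. Taking the left-of-AM solution: B = (15.74, 77.61).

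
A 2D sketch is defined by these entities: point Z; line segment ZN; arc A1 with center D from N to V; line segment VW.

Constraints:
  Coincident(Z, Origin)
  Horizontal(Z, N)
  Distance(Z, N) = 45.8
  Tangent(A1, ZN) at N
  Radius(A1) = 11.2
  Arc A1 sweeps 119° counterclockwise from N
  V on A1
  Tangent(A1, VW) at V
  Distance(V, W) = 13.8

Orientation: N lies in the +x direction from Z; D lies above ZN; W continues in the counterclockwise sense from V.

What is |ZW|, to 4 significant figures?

56.70

Z is at the origin; Z and N share the same y with |ZN| = 45.8 and N on the +x side, so N = (45.80, 0.000). A1 meets ZN tangentially, so DN is at right angles to ZN, so D = N + (0, 11.2) = (45.80, 11.20). On A1, N sits at bearing -90° from D; a 119° counterclockwise sweep puts V at bearing 29°, so V = D + 11.2·(cos 29°, sin 29°) = (55.60, 16.63). Tangency of A1 to VW means the radius DV is perpendicular to VW, so VW runs along (−sin 29°, cos 29°); with |VW| = 13.8, W = (48.91, 28.70). Then |ZW| = |W − Z| = 56.70.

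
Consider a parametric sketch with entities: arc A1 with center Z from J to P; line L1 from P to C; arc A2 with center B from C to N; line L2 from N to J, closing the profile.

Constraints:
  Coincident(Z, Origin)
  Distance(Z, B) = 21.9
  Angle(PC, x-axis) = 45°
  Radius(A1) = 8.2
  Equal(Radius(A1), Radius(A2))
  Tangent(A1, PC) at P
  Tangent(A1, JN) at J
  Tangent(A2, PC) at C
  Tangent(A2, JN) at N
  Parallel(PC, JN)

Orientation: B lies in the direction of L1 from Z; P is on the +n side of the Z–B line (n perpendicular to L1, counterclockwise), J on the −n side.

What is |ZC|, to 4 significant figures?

23.38

The slot axis is L1's direction at 45.0°, so u = (cos 45.0°, sin 45.0°) = (0.7071, 0.7071) and n = (−sin 45.0°, cos 45.0°) = (-0.7071, 0.7071). Z is at the origin and B lies 21.9 along u from Z, so B = 21.9·u = (15.49, 15.49). Tangency of A1 to both parallel lines with radius 8.2 puts P and J at Z ± 8.2·n: P = (-5.798, 5.798), J = (5.798, -5.798). Equal radii place C and N the same way about B: C = B + 8.2·n = (9.687, 21.28), N = B − 8.2·n = (21.28, 9.687). Then |ZC| = |C − Z| = 23.38.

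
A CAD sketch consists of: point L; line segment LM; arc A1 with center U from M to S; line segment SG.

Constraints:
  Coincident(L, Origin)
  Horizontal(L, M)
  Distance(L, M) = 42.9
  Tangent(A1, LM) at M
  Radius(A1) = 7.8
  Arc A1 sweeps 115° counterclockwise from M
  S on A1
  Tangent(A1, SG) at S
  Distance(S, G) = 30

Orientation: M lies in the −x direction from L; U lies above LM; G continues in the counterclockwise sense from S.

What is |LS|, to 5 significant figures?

37.510

L is at the origin; L and M share the same y with |LM| = 42.9 and M on the −x side, so M = (-42.900, 0.0000). Tangency of A1 to LM means the radius UM is perpendicular to LM, so U = M + (0, 7.8) = (-42.900, 7.8000). On A1, M sits at bearing -90° from U; a 115° counterclockwise sweep puts S at bearing 25°, so S = U + 7.8·(cos 25°, sin 25°) = (-35.831, 11.096). Then |LS| = |S − L| = 37.510.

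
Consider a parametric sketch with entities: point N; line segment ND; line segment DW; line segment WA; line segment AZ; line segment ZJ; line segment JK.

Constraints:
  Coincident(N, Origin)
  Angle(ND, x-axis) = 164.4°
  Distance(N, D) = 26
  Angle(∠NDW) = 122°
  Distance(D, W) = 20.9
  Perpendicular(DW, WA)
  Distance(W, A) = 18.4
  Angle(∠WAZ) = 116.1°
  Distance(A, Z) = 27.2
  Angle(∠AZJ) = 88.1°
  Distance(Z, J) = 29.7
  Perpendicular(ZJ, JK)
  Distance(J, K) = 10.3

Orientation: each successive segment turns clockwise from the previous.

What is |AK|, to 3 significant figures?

33.4

∠AZJ = 88.1° gives ZJ at -139° from the x-axis; with |ZJ| = 29.7, J = (-17.5, -7.15). The perpendicularity gives JK at right angles to ZJ, so JK runs at 131°; with |JK| = 10.3, K = (-24.2, 0.675). Then |AK| = |K − A| = 33.4.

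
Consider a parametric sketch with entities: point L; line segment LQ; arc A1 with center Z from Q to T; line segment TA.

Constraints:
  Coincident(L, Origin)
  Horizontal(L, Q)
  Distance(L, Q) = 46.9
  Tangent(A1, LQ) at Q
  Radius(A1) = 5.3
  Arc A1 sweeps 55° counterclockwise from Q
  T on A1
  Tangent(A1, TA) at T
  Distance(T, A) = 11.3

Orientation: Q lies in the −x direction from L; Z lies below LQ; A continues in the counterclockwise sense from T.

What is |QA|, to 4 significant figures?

15.80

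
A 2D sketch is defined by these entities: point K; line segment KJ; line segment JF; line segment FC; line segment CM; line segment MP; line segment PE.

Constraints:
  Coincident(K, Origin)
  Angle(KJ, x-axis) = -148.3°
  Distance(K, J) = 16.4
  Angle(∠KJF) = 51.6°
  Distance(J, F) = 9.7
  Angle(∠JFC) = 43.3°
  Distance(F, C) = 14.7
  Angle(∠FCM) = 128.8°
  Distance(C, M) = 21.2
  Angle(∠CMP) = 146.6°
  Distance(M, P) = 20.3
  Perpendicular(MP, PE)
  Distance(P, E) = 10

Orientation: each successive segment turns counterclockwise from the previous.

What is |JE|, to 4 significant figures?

33.59

K is at the origin; KJ runs at -148.3° with length 16.4, so J = (-13.95, -8.618). ∠KJF = 51.6° gives JF at -19.90° from the x-axis; with |JF| = 9.7, F = (-4.833, -11.92). ∠JFC = 43.3° gives FC at 116.8° from the x-axis; with |FC| = 14.7, C = (-11.46, 1.202). ∠FCM = 128.8° gives CM at 168.0° from the x-axis; with |CM| = 21.2, M = (-32.20, 5.609). ∠CMP = 146.6° gives MP at -158.6° from the x-axis; with |MP| = 20.3, P = (-51.10, -1.798). MP is perpendicular to PE, so PE runs at -68.60°; with |PE| = 10.0, E = (-47.45, -11.11). Then |JE| = |E − J| = 33.59.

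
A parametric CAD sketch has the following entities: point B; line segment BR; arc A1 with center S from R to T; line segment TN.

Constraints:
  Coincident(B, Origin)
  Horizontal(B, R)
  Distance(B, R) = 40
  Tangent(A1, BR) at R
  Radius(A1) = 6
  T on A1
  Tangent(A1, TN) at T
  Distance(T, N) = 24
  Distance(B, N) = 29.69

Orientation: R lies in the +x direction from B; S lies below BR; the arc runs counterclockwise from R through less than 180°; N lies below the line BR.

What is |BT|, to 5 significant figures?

35.321

Checks: ∠(SR, RB) = 90.00° ✓; |ST| = 6.000 ✓; ∠(ST, TN) = 90.00° ✓; |TN| = 24.00 ✓; |BN| = 29.69 ✓.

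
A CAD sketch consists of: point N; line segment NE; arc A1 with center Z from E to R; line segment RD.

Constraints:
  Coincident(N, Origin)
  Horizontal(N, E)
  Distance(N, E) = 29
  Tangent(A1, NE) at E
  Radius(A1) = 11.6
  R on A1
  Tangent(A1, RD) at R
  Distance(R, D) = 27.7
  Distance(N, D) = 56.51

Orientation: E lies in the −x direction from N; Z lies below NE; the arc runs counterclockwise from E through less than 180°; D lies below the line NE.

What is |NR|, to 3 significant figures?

42.2

Checks: |NE| = 29.00 ✓; |ZE| = 11.60 ✓; |ZR| = 11.60 ✓; ∠(ZR, RD) = 90.00° ✓; |RD| = 27.70 ✓; |ND| = 56.51 ✓.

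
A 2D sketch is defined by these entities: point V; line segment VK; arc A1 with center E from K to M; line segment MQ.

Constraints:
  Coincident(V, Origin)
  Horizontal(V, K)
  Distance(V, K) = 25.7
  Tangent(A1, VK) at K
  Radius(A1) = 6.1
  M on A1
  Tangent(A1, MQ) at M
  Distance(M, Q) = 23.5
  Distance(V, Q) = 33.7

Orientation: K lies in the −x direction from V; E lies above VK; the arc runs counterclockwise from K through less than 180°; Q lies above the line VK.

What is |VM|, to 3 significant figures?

20.4

Checks: |EM| = 6.100 ✓; ∠(EM, MQ) = 90.00° ✓; |MQ| = 23.50 ✓; |VQ| = 33.70 ✓.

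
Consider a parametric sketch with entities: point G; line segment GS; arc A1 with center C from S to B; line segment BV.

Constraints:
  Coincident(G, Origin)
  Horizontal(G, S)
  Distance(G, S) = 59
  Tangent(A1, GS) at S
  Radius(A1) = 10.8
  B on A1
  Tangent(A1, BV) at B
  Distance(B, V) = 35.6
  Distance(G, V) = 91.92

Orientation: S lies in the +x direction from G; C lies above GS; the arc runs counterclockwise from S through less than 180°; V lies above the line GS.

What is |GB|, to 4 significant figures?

69.19

G is at the origin; GS is horizontal with |GS| = 59.0 and S on the +x side, so S = (59.00, 0.000). Since A1 is tangent to GS there, CS ⟂ GS, so C = S + (0, 10.8) = (59.00, 10.80). Since CB ⟂ BV (tangency), |CV| = √(10.8² + 35.6²) = 37.20 regardless of where B sits on A1. So V lies on both circle(G, 91.92) and circle(C, 37.20); the above-GS intersection is V = (83.22, 39.04). B is the foot of the tangent from V: B = (68.89, 6.452).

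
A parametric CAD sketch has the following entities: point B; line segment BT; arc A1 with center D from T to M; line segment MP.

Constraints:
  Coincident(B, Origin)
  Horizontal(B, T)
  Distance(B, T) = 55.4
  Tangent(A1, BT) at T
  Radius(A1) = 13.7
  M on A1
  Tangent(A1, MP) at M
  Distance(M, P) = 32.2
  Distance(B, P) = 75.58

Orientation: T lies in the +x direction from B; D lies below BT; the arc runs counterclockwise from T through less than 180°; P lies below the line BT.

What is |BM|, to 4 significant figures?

47.59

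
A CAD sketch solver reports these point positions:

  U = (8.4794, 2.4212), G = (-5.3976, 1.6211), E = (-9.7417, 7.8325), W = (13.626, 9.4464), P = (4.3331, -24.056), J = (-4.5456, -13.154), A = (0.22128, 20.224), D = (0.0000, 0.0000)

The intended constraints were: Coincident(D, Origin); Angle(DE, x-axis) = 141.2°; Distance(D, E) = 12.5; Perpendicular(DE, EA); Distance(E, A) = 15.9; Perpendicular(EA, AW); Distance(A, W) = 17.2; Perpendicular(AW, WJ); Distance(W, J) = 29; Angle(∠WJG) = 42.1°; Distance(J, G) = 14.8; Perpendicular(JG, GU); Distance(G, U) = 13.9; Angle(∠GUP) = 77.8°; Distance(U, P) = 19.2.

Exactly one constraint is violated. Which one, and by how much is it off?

Distance(U, P) = 19.2 — off by 7.60.

D = (0.00, 0.00) ✓; DE at 141.2° ✓; |DE| = 12.50 ✓; ∠(DE, EA) = 90.00° ✓; |EA| = 15.90 ✓; ∠(EA, AW) = 90.00° ✓; |AW| = 17.20 ✓; ∠(AW, WJ) = 90.00° ✓; |WJ| = 29.00 ✓; ∠WJG = 42.10° ✓; |JG| = 14.80 ✓; ∠(JG, GU) = 90.00° ✓; |GU| = 13.90 ✓; ∠GUP = 77.80° ✓; |UP| = 26.80 ✗.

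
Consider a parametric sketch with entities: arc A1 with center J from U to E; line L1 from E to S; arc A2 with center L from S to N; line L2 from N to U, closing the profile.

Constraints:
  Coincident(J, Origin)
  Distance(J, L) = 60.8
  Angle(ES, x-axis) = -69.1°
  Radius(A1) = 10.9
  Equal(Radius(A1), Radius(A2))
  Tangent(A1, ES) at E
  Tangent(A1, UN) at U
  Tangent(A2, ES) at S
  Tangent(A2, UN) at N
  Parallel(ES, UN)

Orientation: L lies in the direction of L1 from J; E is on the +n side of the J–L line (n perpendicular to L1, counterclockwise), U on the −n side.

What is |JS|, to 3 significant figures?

61.8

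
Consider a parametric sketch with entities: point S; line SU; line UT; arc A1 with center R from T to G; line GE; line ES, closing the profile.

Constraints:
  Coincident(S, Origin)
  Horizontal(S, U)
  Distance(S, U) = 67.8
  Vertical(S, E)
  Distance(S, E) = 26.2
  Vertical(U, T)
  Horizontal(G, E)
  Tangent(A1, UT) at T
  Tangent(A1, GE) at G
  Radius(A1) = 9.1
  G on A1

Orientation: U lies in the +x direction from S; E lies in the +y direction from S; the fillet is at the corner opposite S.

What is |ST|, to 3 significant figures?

69.9

S is at the origin; SU is horizontal with |SU| = 67.8 and U on the +x side, so U = (67.8, 0.00). S and E share the same x with |SE| = 26.2 and E on the +y side, so E = (0.00, 26.2). The virtual corner opposite S is at (67.8, 26.2). Tangency of A1 to UT means the radius RT is perpendicular to UT and tangency of A1 to GE means the radius RG is perpendicular to GE, with radius 9.1, so the center R sits 9.1 in from both sides at R = (58.7, 17.1). That places the tangent points at T = (67.8, 17.1) on UT and G = (58.7, 26.2) on GE. Then |ST| = |T − S| = 69.9.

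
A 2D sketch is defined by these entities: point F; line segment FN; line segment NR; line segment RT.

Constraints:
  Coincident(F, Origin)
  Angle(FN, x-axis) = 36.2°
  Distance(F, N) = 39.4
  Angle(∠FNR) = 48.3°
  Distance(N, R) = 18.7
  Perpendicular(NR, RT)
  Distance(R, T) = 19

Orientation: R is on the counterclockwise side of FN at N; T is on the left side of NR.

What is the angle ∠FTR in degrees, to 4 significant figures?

144.2°

F is at the origin; FN runs at 36.2° with length 39.4, so N = 39.4·(cos 36.2°, sin 36.2°) = (31.79, 23.27). ∠FNR = 48.3°, so NR runs at 36.2° + (180° − 48.3°) = 167.9° from the x-axis; with |NR| = 18.7, R = N + 18.7·(cos 167.9°, sin 167.9°) = (13.51, 27.19). NR is perpendicular to RT; with |RT| = 19.0 on the left of NR, T = R + 19.0·(-0.2096, -0.9778) = (9.527, 8.612). Then cos ∠FTR = TF·TR / (|TF||TR|), giving 144.2°.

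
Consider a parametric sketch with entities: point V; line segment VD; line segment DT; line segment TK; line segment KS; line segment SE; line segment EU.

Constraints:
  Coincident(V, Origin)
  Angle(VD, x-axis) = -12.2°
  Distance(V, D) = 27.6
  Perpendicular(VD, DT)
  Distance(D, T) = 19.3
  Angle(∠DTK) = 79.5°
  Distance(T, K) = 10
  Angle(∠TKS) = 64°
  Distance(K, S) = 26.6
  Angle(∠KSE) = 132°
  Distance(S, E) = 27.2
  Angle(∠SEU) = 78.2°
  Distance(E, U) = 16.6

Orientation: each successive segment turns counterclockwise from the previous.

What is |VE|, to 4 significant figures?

61.01

V is at the origin; VD runs at -12.2° with length 27.6, so D = (26.98, -5.833). VD ⟂ DT, so DT runs at 77.80°; with |DT| = 19.3, T = (31.06, 13.03). ∠DTK = 79.5° gives TK at 178.3° from the x-axis; with |TK| = 10.0, K = (21.06, 13.33). ∠TKS = 64.0° gives KS at -65.70° from the x-axis; with |KS| = 26.6, S = (32.01, -10.92). ∠KSE = 132.0° gives SE at -17.70° from the x-axis; with |SE| = 27.2, E = (57.92, -19.18). Then |VE| = |E − V| = 61.01.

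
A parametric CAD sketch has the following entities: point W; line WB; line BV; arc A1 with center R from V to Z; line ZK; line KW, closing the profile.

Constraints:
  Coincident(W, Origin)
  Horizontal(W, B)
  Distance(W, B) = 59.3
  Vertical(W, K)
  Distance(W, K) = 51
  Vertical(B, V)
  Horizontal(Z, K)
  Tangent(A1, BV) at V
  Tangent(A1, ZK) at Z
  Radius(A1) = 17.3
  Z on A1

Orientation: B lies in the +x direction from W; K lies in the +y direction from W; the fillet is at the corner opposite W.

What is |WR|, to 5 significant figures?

53.849

W is at the origin; WB is horizontal with |WB| = 59.3 and B on the +x side, so B = (59.300, 0.0000). WK is vertical with |WK| = 51.0 and K on the +y side, so K = (0.0000, 51.000). The virtual corner opposite W is at (59.300, 51.000). Tangency of A1 to BV means the radius RV is perpendicular to BV and since A1 is tangent to ZK there, RZ ⟂ ZK, with radius 17.3, so the center R sits 17.3 in from both sides at R = (42.000, 33.700). Then |WR| = |R − W| = 53.849.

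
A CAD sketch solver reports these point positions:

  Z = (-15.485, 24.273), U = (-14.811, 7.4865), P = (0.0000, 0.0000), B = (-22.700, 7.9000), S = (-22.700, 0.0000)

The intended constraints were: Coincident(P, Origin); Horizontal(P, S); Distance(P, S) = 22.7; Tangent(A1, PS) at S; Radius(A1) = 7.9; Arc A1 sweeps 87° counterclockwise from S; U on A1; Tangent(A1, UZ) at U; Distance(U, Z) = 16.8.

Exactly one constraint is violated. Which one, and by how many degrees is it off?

Tangent(A1, UZ) at U — off by 5.30°.

P = (0.00, 0.00) ✓; P.y = 0.00, S.y = 0.00 ✓; |PS| = 22.70 ✓; ∠(BS, SP) = 90.00° ✓; |BS| = 7.900 ✓; bearing(B→U) − bearing(B→S) = 87.00° ✓; |BU| = 7.900 ✓; ∠(BU, UZ) = 84.70° ✗; |UZ| = 16.80 ✓.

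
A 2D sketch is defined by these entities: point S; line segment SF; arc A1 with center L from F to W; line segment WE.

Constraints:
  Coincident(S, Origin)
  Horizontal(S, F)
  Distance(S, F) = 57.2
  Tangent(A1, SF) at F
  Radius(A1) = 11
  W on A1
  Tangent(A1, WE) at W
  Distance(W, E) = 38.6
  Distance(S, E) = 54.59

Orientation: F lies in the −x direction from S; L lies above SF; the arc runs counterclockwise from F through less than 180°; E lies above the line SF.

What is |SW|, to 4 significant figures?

47.44

Checks: |LW| = 11.00 ✓; ∠(LW, WE) = 90.00° ✓; |WE| = 38.60 ✓; |SE| = 54.59 ✓.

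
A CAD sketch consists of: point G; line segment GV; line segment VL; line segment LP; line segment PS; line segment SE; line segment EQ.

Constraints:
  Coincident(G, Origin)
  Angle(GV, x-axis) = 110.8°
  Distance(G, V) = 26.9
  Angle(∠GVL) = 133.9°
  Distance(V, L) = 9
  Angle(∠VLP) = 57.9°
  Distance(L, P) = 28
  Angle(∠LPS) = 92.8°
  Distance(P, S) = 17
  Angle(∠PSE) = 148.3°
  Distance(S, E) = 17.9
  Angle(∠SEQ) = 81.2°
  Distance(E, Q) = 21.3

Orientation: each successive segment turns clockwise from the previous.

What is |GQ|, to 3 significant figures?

28.5

G is at the origin; GV runs at 110.8° with length 26.9, so V = (-9.55, 25.1). ∠GVL = 133.9° gives VL at 64.7° from the x-axis; with |VL| = 9.0, L = (-5.71, 33.3). ∠VLP = 57.9° gives LP at -57.4° from the x-axis; with |LP| = 28.0, P = (9.38, 9.69). ∠LPS = 92.8° gives PS at -145° from the x-axis; with |PS| = 17.0, S = (-4.48, -0.153). ∠PSE = 148.3° gives SE at -176° from the x-axis; with |SE| = 17.9, E = (-22.3, -1.31). ∠SEQ = 81.2° gives EQ at 84.9° from the x-axis; with |EQ| = 21.3, Q = (-20.4, 19.9). Then |GQ| = |Q − G| = 28.5.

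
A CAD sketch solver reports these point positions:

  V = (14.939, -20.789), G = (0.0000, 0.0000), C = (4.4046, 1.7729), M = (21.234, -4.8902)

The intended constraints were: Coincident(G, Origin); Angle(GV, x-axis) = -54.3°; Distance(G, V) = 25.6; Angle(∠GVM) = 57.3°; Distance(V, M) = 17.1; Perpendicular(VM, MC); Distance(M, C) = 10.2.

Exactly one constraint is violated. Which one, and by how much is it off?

Distance(M, C) = 10.2 — off by 7.90.

G = (0.00, 0.00) ✓; GV at -54.30° ✓; |GV| = 25.60 ✓; ∠GVM = 57.30° ✓; |VM| = 17.10 ✓; ∠(VM, MC) = 90.00° ✓; |MC| = 18.10 ✗.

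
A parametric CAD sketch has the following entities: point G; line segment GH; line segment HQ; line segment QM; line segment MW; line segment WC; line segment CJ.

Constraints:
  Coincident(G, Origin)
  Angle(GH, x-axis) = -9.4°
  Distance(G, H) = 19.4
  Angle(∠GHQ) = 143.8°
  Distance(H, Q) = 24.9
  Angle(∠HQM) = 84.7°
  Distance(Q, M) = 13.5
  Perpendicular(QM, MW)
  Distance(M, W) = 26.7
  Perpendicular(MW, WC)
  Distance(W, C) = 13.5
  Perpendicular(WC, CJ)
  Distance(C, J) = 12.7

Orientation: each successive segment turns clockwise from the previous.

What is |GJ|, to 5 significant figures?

29.512

MW ⟂ WC, so WC runs at 39.100°; with |WC| = 13.5, C = (19.722, -0.23845). WC is perpendicular to CJ, so CJ runs at -50.900°; with |CJ| = 12.7, J = (27.732, -10.094). Then |GJ| = |J − G| = 29.512.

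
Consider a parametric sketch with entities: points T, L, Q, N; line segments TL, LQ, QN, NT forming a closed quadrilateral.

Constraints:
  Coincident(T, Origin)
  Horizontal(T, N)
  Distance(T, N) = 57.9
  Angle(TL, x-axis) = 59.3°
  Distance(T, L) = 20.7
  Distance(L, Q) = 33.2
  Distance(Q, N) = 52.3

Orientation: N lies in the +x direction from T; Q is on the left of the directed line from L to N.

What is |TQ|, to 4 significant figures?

53.83

T is at the origin; T and N share the same y with |TN| = 57.9 and N in +x, so N = (57.9, 0). TL runs at 59.3° with |TL| = 20.7, so L = (10.57, 17.80). Q is determined by |LQ| = 33.2 and |QN| = 52.3 together: it lies at the intersection of circle(L, 33.2) and circle(N, 52.3). With |LN| = 50.57, the foot of the radical line on LN is 9.137 from L and the perpendicular offset is √(33.2² − 9.137²) = 31.92. Taking the left-of-LN solution: Q = (30.35, 44.46).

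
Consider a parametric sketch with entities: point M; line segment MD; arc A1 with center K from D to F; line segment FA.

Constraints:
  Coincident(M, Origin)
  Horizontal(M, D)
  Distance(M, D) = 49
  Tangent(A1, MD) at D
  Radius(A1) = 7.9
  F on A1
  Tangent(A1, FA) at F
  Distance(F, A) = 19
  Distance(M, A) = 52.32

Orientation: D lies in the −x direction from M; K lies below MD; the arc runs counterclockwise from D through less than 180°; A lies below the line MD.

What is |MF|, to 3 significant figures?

56.8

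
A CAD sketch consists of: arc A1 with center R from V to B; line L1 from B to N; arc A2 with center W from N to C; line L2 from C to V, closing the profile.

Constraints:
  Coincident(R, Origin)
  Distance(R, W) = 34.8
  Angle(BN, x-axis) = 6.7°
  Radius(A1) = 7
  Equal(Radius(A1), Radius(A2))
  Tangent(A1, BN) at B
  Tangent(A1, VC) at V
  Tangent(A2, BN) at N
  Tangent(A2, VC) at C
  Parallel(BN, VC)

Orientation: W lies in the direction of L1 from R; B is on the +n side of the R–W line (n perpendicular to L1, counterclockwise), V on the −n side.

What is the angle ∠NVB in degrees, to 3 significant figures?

68.1°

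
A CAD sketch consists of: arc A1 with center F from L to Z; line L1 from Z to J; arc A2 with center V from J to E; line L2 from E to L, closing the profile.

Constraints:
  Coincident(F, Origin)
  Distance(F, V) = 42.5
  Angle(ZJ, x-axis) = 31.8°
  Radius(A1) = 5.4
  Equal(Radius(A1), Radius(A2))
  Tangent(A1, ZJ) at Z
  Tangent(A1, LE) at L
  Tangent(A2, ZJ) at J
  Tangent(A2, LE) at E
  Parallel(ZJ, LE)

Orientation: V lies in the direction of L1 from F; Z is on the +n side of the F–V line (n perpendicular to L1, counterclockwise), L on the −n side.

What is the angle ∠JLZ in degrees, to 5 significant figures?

75.742°

The slot axis is L1's direction at 31.8°, so u = (cos 31.8°, sin 31.8°) = (0.84989, 0.52696) and n = (−sin 31.8°, cos 31.8°) = (-0.52696, 0.84989). F is at the origin and V lies 42.5 along u from F, so V = 42.5·u = (36.120, 22.396). Tangency of A1 to both parallel lines with radius 5.4 puts Z and L at F ± 5.4·n: Z = (-2.8456, 4.5894), L = (2.8456, -4.5894). Equal radii place J and E the same way about V: J = V + 5.4·n = (33.275, 26.985), E = V − 5.4·n = (38.966, 17.806). Then cos ∠JLZ = LJ·LZ / (|LJ||LZ|), giving 75.742°.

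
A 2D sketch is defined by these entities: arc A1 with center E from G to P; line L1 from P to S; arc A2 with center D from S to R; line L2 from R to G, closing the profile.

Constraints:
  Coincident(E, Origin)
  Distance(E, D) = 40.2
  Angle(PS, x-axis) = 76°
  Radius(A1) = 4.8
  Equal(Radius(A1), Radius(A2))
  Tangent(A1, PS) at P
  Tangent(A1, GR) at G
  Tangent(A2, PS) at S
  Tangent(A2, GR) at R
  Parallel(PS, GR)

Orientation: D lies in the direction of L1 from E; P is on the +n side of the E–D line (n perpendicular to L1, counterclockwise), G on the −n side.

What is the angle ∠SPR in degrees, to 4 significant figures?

13.43°

Tangency of A1 to both parallel lines with radius 4.8 puts P and G at E ± 4.8·n: P = (-4.657, 1.161), G = (4.657, -1.161). Equal radii place S and R the same way about D: S = D + 4.8·n = (5.068, 40.17), R = D − 4.8·n = (14.38, 37.84). Then cos ∠SPR = PS·PR / (|PS||PR|), giving 13.43°.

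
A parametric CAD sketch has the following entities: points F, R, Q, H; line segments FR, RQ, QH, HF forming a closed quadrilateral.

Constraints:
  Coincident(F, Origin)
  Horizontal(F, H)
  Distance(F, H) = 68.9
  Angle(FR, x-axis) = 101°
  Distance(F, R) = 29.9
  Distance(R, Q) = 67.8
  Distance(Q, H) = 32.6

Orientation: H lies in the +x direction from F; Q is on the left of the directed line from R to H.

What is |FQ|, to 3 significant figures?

69.8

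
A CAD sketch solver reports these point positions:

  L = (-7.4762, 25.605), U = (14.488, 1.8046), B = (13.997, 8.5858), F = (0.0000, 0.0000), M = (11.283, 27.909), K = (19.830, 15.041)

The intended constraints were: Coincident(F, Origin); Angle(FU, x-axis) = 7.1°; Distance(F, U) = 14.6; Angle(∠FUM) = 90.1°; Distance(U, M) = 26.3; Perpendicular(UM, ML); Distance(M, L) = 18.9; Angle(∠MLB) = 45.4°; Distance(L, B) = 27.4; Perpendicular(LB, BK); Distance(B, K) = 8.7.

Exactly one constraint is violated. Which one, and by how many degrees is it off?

Perpendicular(LB, BK) — off by 3.70°.

F = (0.00, 0.00) ✓; FU at 7.100° ✓; |FU| = 14.60 ✓; ∠FUM = 90.10° ✓; |UM| = 26.30 ✓; ∠(UM, ML) = 90.00° ✓; |ML| = 18.90 ✓; ∠MLB = 45.40° ✓; |LB| = 27.40 ✓; ∠(LB, BK) = 86.30° ✗; |BK| = 8.700 ✓.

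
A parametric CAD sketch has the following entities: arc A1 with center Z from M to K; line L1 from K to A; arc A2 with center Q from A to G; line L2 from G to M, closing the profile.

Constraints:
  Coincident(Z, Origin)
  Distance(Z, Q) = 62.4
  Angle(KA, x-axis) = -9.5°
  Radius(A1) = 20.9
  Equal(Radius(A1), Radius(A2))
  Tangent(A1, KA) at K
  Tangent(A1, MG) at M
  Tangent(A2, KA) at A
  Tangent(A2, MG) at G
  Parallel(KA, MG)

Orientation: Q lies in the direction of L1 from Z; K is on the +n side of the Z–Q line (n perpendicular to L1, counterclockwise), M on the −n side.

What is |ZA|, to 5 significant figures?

65.807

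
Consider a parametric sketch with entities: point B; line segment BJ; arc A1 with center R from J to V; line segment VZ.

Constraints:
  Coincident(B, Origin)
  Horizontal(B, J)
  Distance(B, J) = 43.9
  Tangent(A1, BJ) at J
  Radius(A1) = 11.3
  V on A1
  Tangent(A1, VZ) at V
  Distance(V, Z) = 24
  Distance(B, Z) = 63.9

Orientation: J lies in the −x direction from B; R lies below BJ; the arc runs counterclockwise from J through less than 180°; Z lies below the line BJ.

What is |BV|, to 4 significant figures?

56.54

Checks: |RV| = 11.30 ✓; ∠(RV, VZ) = 90.00° ✓; |VZ| = 24.00 ✓; |BZ| = 63.90 ✓.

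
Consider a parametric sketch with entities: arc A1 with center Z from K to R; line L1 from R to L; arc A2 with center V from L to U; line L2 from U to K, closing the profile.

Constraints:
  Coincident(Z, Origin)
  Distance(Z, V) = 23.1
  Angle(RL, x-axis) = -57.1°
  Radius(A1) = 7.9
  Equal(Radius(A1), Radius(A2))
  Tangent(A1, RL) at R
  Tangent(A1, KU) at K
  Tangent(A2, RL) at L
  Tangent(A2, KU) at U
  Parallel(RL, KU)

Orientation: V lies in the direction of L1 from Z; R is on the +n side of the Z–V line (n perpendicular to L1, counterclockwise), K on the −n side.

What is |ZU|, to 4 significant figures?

24.41

The slot axis is L1's direction at -57.1°, so u = (cos -57.1°, sin -57.1°) = (0.5432, -0.8396) and n = (−sin -57.1°, cos -57.1°) = (0.8396, 0.5432). Z is at the origin and V lies 23.1 along u from Z, so V = 23.1·u = (12.55, -19.40). Tangency of A1 to both parallel lines with radius 7.9 puts R and K at Z ± 7.9·n: R = (6.633, 4.291), K = (-6.633, -4.291). Equal radii place L and U the same way about V: L = V + 7.9·n = (19.18, -15.10), U = V − 7.9·n = (5.914, -23.69). Then |ZU| = |U − Z| = 24.41.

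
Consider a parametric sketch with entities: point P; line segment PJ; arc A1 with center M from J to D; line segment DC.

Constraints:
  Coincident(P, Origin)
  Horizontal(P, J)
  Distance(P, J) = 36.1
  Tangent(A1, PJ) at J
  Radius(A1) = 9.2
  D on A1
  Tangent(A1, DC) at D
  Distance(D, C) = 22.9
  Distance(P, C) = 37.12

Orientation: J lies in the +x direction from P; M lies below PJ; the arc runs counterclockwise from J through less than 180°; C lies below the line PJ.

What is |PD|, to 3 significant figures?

28.1

Checks: P = (0.00, 0.00) ✓; |PJ| = 36.10 ✓; |MD| = 9.200 ✓; ∠(MD, DC) = 90.00° ✓; |DC| = 22.90 ✓; |PC| = 37.12 ✓.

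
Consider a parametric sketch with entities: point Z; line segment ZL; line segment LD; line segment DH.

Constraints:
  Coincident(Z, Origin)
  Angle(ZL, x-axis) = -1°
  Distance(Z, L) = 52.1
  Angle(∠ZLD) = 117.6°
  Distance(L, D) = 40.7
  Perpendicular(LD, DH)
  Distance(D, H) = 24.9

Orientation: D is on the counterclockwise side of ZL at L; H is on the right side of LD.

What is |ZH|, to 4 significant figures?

96.20

Z is at the origin; ZL runs at -1.0° with length 52.1, so L = 52.1·(cos -1.0°, sin -1.0°) = (52.09, -0.9093). ∠ZLD = 117.6°, so LD runs at -1.0° + (180° − 117.6°) = 61.40° from the x-axis; with |LD| = 40.7, D = L + 40.7·(cos 61.40°, sin 61.40°) = (71.57, 34.82). LD is perpendicular to DH; with |DH| = 24.9 on the right of LD, H = D + 24.9·(0.8780, -0.4787) = (93.44, 22.91). Then |ZH| = |H − Z| = 96.20.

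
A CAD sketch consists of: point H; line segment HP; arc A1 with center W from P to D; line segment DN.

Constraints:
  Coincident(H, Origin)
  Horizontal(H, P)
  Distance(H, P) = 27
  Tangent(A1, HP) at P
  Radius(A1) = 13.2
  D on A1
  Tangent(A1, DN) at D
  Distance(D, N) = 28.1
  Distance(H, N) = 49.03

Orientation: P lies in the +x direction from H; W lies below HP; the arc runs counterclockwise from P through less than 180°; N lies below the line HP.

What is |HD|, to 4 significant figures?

22.06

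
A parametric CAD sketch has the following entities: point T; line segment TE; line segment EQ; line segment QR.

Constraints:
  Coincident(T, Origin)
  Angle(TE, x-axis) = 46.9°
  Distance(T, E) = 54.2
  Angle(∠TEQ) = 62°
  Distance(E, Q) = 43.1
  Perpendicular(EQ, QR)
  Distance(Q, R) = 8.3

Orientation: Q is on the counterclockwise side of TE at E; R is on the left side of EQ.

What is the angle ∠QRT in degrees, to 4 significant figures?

155.9°

T is at the origin; TE runs at 46.9° with length 54.2, so E = 54.2·(cos 46.9°, sin 46.9°) = (37.03, 39.57). ∠TEQ = 62.0°, so EQ runs at 46.9° + (180° − 62.0°) = 164.9° from the x-axis; with |EQ| = 43.1, Q = E + 43.1·(cos 164.9°, sin 164.9°) = (-4.578, 50.80). EQ ⟂ QR; with |QR| = 8.3 on the left of EQ, R = Q + 8.3·(-0.2605, -0.9655) = (-6.741, 42.79). Then cos ∠QRT = RQ·RT / (|RQ||RT|), giving 155.9°.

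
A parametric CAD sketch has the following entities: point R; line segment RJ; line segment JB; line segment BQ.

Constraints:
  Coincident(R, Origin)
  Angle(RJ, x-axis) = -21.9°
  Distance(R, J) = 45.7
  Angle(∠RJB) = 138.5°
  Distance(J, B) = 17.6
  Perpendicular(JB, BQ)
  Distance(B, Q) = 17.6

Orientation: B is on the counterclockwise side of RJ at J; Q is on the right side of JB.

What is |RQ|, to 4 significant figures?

70.56

∠RJB = 138.5°, so JB runs at -21.9° + (180° − 138.5°) = 19.60° from the x-axis; with |JB| = 17.6, B = J + 17.6·(cos 19.60°, sin 19.60°) = (58.98, -11.14). JB is perpendicular to BQ; with |BQ| = 17.6 on the right of JB, Q = B + 17.6·(0.3355, -0.9421) = (64.89, -27.72). Then |RQ| = |Q − R| = 70.56.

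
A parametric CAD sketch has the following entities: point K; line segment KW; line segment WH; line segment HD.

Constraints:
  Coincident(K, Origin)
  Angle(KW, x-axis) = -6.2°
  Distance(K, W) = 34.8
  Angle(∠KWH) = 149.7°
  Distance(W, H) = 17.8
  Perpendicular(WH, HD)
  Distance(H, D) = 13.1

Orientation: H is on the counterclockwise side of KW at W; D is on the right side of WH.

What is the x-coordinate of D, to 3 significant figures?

56.2

∠KWH = 149.7°, so WH runs at -6.2° + (180° − 149.7°) = 24.1° from the x-axis; with |WH| = 17.8, H = W + 17.8·(cos 24.1°, sin 24.1°) = (50.8, 3.51). The perpendicularity gives HD at right angles to WH; with |HD| = 13.1 on the right of WH, D = H + 13.1·(0.408, -0.913) = (56.2, -8.45). So D.x = 56.2.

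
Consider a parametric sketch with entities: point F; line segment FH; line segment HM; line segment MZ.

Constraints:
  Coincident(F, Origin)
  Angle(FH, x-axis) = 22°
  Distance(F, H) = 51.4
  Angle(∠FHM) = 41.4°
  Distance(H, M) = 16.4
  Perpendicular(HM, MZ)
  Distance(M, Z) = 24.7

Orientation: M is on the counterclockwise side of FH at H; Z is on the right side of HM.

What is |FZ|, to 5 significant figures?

62.734

F is at the origin; FH runs at 22.0° with length 51.4, so H = 51.4·(cos 22.0°, sin 22.0°) = (47.657, 19.255). ∠FHM = 41.4°, so HM runs at 22.0° + (180° − 41.4°) = 160.60° from the x-axis; with |HM| = 16.4, M = H + 16.4·(cos 160.60°, sin 160.60°) = (32.188, 24.702). HM ⟂ MZ; with |MZ| = 24.7 on the right of HM, Z = M + 24.7·(0.33216, 0.94322) = (40.393, 48.000). Then |FZ| = |Z − F| = 62.734.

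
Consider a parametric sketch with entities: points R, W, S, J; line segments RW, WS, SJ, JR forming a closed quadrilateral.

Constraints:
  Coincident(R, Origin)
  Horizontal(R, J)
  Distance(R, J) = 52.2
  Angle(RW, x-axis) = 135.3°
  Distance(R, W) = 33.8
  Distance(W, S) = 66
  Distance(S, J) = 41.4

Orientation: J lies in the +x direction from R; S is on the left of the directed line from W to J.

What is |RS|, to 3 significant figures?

56.3

Checks: |WS| = 66.00 ✓; |SJ| = 41.40 ✓.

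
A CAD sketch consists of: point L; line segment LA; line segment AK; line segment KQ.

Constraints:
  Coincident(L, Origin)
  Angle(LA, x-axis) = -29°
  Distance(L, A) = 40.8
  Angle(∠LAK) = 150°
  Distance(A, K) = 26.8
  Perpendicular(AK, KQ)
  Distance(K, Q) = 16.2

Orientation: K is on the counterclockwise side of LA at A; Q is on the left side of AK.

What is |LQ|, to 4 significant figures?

62.28

∠LAK = 150.0°, so AK runs at -29.0° + (180° − 150.0°) = 1.000° from the x-axis; with |AK| = 26.8, K = A + 26.8·(cos 1.000°, sin 1.000°) = (62.48, -19.31). AK ⟂ KQ; with |KQ| = 16.2 on the left of AK, Q = K + 16.2·(-0.01745, 0.9998) = (62.20, -3.115). Then |LQ| = |Q − L| = 62.28.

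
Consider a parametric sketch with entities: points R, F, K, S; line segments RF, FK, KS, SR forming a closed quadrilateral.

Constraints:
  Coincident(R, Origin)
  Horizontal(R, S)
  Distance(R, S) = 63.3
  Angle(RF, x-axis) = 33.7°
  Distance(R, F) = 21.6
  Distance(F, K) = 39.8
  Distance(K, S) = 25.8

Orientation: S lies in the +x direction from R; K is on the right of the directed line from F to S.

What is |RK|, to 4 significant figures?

47.89

Checks: |FK| = 39.80 ✓; |KS| = 25.80 ✓.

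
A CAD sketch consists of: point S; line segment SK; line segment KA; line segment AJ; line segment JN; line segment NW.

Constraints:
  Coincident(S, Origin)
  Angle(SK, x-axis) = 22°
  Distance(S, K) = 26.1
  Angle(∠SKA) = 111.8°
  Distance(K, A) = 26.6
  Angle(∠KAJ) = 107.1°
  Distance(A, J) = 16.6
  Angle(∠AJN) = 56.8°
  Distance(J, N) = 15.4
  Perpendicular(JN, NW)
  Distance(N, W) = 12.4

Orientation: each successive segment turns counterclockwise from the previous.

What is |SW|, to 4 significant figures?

38.62

S is at the origin; SK runs at 22.0° with length 26.1, so K = (24.20, 9.777). ∠SKA = 111.8° gives KA at 90.20° from the x-axis; with |KA| = 26.6, A = (24.11, 36.38). ∠KAJ = 107.1° gives AJ at 163.1° from the x-axis; with |AJ| = 16.6, J = (8.224, 41.20). ∠AJN = 56.8° gives JN at -73.70° from the x-axis; with |JN| = 15.4, N = (12.55, 26.42). JN is perpendicular to NW, so NW runs at 16.30°; with |NW| = 12.4, W = (24.45, 29.90). Then |SW| = |W − S| = 38.62.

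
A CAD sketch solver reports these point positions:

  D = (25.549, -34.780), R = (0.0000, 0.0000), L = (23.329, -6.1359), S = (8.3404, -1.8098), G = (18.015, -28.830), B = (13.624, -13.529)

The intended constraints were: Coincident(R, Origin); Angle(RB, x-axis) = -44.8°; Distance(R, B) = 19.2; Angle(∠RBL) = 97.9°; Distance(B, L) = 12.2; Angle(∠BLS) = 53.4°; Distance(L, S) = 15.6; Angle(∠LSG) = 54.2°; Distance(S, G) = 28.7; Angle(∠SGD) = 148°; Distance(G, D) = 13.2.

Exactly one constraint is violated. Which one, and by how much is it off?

Distance(G, D) = 13.2 — off by 3.60.

R = (0.00, 0.00) ✓; RB at -44.80° ✓; |RB| = 19.20 ✓; ∠RBL = 97.90° ✓; |BL| = 12.20 ✓; ∠BLS = 53.40° ✓; |LS| = 15.60 ✓; ∠LSG = 54.20° ✓; |SG| = 28.70 ✓; ∠SGD = 148.0° ✓; |GD| = 9.600 ✗.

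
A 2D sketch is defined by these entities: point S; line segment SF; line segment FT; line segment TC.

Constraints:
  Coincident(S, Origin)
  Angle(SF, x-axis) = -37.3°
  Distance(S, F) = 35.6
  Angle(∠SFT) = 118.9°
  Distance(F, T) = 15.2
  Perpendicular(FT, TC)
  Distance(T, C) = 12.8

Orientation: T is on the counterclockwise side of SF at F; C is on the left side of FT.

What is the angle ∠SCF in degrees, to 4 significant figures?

69.64°

∠SFT = 118.9°, so FT runs at -37.3° + (180° − 118.9°) = 23.80° from the x-axis; with |FT| = 15.2, T = F + 15.2·(cos 23.80°, sin 23.80°) = (42.23, -15.44). The perpendicularity gives TC at right angles to FT; with |TC| = 12.8 on the left of FT, C = T + 12.8·(-0.4035, 0.9150) = (37.06, -3.728). Then cos ∠SCF = CS·CF / (|CS||CF|), giving 69.64°.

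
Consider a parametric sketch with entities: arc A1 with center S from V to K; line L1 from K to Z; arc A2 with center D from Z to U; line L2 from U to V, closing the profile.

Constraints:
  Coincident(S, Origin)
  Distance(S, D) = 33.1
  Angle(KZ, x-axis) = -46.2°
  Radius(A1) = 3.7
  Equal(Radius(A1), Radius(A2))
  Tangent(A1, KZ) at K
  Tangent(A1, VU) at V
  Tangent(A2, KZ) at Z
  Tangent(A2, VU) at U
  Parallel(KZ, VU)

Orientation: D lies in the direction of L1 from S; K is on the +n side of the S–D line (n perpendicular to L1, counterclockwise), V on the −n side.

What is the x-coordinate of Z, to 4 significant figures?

25.58

Tangency of A1 to both parallel lines with radius 3.7 puts K and V at S ± 3.7·n: K = (2.671, 2.561), V = (-2.671, -2.561). Equal radii place Z and U the same way about D: Z = D + 3.7·n = (25.58, -21.33), U = D − 3.7·n = (20.24, -26.45). So Z.x = 25.58.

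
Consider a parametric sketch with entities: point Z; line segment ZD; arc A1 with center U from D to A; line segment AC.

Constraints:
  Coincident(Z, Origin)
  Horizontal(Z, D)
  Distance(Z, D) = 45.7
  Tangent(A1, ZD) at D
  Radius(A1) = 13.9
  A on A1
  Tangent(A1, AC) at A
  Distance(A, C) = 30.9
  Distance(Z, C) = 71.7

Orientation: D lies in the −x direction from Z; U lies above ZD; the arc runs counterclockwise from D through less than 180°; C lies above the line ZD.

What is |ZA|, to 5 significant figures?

41.652

Checks: Z = (0.00, 0.00) ✓; ∠(UD, DZ) = 90.00° ✓; |UD| = 13.90 ✓; |UA| = 13.90 ✓; ∠(UA, AC) = 90.00° ✓; |AC| = 30.90 ✓; |ZC| = 71.70 ✓.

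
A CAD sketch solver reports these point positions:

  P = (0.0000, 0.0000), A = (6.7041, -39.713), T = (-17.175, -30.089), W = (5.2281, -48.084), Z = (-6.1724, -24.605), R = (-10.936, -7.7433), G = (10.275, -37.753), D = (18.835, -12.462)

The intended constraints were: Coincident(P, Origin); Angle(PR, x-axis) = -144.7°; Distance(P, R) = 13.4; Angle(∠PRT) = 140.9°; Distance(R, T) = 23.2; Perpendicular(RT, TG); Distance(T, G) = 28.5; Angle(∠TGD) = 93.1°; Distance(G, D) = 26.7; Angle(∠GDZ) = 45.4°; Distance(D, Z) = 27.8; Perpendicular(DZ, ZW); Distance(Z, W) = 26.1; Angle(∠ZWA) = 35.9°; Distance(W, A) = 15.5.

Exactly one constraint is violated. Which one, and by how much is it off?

Distance(W, A) = 15.5 — off by 7.00.

P = (0.00, 0.00) ✓; PR at -144.7° ✓; |PR| = 13.40 ✓; ∠PRT = 140.9° ✓; |RT| = 23.20 ✓; ∠(RT, TG) = 90.00° ✓; |TG| = 28.50 ✓; ∠TGD = 93.10° ✓; |GD| = 26.70 ✓; ∠GDZ = 45.40° ✓; |DZ| = 27.80 ✓; ∠(DZ, ZW) = 90.00° ✓; |ZW| = 26.10 ✓; ∠ZWA = 35.90° ✓; |WA| = 8.500 ✗.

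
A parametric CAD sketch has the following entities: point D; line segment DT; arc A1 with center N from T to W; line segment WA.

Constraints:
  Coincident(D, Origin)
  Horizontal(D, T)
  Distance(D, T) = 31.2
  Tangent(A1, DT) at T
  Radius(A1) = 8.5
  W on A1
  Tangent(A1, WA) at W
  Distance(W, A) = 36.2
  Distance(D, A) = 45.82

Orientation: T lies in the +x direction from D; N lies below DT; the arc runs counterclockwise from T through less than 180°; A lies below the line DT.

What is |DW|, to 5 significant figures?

23.887

D is at the origin; DT is horizontal with |DT| = 31.2 and T on the +x side, so T = (31.200, 0.0000). The tangent condition forces NT to be normal to DT, so N = T + (0, -8.5) = (31.200, -8.5000). Since NW ⟂ WA (tangency), |NA| = √(8.5² + 36.2²) = 37.185 regardless of where W sits on A1. So A lies on both circle(D, 45.82) and circle(N, 37.185); the below-DT intersection is A = (16.611, -42.703). W is the foot of the tangent from A: W = (22.826, -7.0406).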